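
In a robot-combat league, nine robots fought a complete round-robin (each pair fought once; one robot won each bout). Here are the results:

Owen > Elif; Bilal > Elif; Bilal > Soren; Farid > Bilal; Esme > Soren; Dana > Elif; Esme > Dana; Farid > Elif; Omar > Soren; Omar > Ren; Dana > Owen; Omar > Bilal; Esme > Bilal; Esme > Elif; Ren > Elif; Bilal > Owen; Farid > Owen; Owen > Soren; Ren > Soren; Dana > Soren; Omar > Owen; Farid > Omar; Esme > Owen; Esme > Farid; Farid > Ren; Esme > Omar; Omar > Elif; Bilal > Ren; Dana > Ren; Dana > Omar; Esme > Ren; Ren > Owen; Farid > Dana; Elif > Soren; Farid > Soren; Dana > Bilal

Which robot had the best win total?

Esme

Win totals: Ren 3, Esme 8, Soren 0, Farid 7, Owen 2, Bilal 4, Dana 6, Elif 1, Omar 5.
Esme leads with 8 wins (next highest: 7).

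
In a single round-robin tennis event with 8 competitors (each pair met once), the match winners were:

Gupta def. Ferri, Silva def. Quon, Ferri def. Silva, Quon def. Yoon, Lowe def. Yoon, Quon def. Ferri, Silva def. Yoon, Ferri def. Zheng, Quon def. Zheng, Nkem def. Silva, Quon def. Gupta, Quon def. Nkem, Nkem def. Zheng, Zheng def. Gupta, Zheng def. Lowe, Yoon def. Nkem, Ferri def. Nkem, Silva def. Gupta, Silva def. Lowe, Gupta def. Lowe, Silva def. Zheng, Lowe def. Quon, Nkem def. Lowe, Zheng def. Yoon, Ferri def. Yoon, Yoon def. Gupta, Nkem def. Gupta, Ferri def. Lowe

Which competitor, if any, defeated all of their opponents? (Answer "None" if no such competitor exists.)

None

Highest win total is Silva with 5 (out of 7 possible).
Silva lost to Ferri, Nkem, so no competitor went undefeated.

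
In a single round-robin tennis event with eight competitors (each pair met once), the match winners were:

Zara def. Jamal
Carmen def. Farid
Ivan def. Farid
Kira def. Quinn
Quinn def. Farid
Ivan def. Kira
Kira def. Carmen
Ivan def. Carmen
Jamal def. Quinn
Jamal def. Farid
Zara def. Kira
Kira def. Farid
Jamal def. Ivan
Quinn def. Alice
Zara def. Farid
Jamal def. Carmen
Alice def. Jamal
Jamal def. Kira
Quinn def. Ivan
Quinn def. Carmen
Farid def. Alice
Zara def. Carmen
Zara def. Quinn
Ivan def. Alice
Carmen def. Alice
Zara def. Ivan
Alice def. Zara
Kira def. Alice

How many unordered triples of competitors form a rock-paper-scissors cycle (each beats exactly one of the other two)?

Win totals: Alice 2, Kira 4, Carmen 2, Farid 1, Jamal 5, Quinn 4, Zara 6, Ivan 4.
A competitor with w wins dominates both others in C(w,2) triples; summing gives 1 + 6 + 1 + 0 + 10 + 6 + 15 + 6 = 45 transitive triples.
Total triples C(8,3) = 56, so cyclic triples = 56 − 45 = 11.

11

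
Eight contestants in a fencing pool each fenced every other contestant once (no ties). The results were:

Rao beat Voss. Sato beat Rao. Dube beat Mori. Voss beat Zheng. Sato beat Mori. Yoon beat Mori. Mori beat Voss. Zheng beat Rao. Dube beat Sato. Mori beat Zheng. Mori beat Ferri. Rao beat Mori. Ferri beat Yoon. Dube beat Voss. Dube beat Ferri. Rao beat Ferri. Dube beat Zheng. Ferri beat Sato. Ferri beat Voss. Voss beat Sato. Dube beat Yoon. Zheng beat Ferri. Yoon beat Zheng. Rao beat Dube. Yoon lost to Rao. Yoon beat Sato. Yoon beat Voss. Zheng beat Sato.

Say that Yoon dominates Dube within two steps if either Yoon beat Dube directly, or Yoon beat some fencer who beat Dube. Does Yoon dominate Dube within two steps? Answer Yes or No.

No

Yoon did not beat Dube directly.
Yoon beat Sato, Mori, Zheng, Voss, but each of them lost to Dube. No two-step path.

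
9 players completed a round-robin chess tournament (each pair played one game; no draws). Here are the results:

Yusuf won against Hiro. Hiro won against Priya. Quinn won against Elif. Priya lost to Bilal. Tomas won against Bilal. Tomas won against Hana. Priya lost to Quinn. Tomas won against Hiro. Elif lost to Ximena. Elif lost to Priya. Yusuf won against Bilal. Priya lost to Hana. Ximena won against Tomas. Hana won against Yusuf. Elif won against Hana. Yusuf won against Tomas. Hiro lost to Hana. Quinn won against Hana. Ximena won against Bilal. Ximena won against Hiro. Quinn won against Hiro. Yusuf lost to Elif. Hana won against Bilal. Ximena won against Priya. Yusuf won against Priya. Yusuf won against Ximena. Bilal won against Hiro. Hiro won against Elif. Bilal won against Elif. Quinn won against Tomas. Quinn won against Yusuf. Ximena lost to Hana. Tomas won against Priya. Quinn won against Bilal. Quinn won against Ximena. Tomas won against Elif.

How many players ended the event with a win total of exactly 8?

Win totals: Bilal 3, Yusuf 5, Hana 5, Priya 1, Quinn 8, Elif 2, Ximena 5, Tomas 5, Hiro 2.
Exactly 8: Quinn — 1 player.

1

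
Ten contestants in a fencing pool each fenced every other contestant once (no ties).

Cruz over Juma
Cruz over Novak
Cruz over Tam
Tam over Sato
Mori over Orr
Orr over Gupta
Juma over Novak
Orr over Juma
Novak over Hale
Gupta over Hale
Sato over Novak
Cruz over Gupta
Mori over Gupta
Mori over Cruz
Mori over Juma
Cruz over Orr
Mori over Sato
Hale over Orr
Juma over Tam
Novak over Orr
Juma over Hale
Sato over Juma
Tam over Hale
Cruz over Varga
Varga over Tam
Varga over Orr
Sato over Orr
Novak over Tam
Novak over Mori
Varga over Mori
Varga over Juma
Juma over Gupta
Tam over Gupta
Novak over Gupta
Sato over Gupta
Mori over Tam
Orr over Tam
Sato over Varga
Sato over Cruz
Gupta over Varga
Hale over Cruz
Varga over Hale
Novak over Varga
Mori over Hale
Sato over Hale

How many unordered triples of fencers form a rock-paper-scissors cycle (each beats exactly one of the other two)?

24

Win totals: Varga 5, Cruz 6, Sato 7, Mori 7, Gupta 2, Orr 3, Juma 4, Hale 2, Tam 3, Novak 6.
A fencer with w wins dominates both others in C(w,2) triples; summing gives 10 + 15 + 21 + 21 + 1 + 3 + 6 + 1 + 3 + 15 = 96 transitive triples.
Total triples C(10,3) = 120, so cyclic triples = 120 − 96 = 24.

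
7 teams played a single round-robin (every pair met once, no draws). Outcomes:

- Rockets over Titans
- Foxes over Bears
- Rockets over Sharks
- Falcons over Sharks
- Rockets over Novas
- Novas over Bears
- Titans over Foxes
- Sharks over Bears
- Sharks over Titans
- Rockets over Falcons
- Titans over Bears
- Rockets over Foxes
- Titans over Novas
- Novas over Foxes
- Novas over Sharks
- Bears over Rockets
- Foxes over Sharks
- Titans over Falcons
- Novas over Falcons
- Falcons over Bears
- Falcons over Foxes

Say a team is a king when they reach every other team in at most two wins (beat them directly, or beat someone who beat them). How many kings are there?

5

Rockets reaches everyone (king).
Novas reaches everyone (king).
Titans reaches everyone (king).
Sharks reaches everyone (king).
Falcons cannot reach Novas in two steps.
Foxes cannot reach Novas, Falcons in two steps.
Bears reaches everyone (king).
Kings: Rockets, Novas, Titans, Sharks, Bears — 5.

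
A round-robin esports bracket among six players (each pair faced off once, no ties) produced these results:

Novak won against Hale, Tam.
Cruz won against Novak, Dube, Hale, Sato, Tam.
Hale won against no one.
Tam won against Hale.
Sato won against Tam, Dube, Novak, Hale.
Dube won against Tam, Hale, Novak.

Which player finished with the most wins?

Win totals: Sato 4, Tam 1, Novak 2, Dube 3, Cruz 5, Hale 0.
Cruz leads with 5 wins (next highest: 4).

Cruz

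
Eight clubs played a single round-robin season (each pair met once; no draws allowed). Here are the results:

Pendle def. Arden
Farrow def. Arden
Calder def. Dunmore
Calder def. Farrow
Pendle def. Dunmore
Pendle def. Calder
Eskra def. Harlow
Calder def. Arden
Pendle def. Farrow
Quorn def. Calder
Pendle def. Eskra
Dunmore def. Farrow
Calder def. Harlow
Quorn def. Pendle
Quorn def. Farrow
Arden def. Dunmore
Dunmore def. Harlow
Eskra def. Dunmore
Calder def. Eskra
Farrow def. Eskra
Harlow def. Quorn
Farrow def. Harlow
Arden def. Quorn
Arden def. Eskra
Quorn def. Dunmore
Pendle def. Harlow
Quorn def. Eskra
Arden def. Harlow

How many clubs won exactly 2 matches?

Win totals: Calder 5, Dunmore 2, Arden 4, Harlow 1, Farrow 3, Pendle 6, Quorn 5, Eskra 2.
Exactly 2: Dunmore, Eskra — 2 clubs.

2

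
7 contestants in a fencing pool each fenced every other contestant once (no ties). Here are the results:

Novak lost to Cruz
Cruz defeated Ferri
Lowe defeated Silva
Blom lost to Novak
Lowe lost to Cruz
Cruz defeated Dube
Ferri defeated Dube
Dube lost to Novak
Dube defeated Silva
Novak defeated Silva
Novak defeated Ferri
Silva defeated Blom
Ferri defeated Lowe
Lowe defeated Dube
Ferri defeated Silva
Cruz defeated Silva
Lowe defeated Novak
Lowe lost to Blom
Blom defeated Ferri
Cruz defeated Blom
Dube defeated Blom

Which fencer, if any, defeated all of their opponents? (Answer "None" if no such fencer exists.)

Cruz

Cruz has 6 wins out of 6 opponents — a perfect record.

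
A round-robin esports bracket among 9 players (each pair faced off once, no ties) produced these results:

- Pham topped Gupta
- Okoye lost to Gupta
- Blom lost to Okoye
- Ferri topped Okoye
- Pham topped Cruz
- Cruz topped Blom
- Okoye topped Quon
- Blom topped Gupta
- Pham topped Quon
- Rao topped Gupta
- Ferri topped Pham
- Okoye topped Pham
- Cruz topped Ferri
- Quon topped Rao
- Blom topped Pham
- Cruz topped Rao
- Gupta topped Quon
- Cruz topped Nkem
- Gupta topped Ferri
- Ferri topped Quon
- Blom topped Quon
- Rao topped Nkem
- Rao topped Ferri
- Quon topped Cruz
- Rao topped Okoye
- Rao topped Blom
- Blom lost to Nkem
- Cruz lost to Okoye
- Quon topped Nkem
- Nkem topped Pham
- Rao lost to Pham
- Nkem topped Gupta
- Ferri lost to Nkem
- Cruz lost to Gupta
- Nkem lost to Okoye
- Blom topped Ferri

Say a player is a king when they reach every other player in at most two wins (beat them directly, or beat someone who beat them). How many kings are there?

Okoye reaches everyone (king).
Quon reaches everyone (king).
Cruz reaches everyone (king).
Rao reaches everyone (king).
Pham reaches everyone (king).
Blom reaches everyone (king).
Nkem reaches everyone (king).
Gupta reaches everyone (king).
Ferri reaches everyone (king).
Kings: Okoye, Quon, Cruz, Rao, Pham, Blom, Nkem, Gupta, Ferri — 9.

9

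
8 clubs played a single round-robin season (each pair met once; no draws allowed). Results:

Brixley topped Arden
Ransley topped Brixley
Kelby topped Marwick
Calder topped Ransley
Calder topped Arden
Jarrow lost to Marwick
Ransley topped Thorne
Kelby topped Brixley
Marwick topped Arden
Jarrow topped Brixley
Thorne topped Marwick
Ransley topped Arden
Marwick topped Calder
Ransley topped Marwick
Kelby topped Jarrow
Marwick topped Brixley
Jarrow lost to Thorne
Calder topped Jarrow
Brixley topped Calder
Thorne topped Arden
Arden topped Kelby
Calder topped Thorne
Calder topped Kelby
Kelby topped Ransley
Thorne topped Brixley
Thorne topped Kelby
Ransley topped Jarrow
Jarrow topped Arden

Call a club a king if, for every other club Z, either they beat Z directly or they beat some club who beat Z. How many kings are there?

5

Brixley cannot reach Marwick in two steps.
Kelby reaches everyone (king).
Jarrow cannot reach Thorne, Marwick, Ransley in two steps.
Arden cannot reach Thorne, Calder in two steps.
Thorne reaches everyone (king).
Marwick reaches everyone (king).
Ransley reaches everyone (king).
Calder reaches everyone (king).
Kings: Kelby, Thorne, Marwick, Ransley, Calder — 5.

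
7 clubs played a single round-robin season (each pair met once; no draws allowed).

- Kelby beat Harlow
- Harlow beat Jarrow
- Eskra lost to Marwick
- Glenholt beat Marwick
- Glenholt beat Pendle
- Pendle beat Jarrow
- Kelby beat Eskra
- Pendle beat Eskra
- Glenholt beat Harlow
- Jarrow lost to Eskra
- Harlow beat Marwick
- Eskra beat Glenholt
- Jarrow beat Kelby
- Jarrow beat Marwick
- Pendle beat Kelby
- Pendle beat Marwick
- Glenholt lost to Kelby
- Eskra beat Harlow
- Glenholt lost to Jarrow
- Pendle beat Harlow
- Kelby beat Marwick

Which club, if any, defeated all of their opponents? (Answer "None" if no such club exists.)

None

Highest win total is Pendle with 5 (out of 6 possible).
Pendle lost to Glenholt, so no club went undefeated.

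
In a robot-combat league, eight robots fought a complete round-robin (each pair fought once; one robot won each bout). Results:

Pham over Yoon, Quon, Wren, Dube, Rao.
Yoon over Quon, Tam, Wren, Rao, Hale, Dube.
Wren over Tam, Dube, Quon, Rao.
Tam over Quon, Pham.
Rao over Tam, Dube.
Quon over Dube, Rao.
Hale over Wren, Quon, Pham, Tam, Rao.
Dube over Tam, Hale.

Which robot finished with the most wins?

Win totals: Tam 2, Yoon 6, Wren 4, Pham 5, Quon 2, Hale 5, Rao 2, Dube 2.
Yoon leads with 6 wins (next highest: 5).

Yoon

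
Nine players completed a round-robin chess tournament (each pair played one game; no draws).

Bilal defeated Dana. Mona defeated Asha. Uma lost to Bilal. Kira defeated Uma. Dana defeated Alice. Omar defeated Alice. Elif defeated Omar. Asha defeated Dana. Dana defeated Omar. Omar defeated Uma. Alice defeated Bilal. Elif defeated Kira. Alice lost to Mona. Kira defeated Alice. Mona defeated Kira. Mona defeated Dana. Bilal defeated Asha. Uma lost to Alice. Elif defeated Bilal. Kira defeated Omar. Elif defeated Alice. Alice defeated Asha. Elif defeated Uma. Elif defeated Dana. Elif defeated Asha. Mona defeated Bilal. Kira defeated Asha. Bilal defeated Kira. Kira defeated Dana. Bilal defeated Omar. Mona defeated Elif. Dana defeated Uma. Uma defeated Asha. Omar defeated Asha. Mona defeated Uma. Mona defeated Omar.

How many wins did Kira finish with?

Kira's results: beat Alice, Dana, Omar, Uma, Asha; lost to Mona, Elif, Bilal.
That is 5 wins.

5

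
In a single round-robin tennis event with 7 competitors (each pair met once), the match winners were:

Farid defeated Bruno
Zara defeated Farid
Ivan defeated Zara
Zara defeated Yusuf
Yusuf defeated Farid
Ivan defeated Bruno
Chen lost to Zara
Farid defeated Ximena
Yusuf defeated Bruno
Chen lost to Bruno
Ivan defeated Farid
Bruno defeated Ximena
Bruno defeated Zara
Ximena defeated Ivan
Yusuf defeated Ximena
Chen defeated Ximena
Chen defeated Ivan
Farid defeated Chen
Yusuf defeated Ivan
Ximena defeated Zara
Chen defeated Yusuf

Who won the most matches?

Yusuf

Win totals: Ximena 2, Ivan 3, Chen 3, Bruno 3, Farid 3, Yusuf 4, Zara 3.
Yusuf leads with 4 wins (next highest: 3).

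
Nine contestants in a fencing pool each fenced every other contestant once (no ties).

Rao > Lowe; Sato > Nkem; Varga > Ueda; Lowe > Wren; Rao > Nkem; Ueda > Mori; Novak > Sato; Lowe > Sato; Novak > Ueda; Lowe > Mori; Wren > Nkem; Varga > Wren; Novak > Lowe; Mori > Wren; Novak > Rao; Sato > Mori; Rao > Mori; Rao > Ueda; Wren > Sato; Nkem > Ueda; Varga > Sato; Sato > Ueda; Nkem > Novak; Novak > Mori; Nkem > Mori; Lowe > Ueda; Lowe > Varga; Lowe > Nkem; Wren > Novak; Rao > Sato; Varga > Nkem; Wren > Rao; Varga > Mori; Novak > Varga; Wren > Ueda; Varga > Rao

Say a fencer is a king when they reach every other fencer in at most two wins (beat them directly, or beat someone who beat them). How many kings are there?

6

Varga reaches everyone (king).
Ueda cannot reach Varga, Rao, Lowe, Sato, Novak, Nkem in two steps.
Wren reaches everyone (king).
Rao reaches everyone (king).
Lowe reaches everyone (king).
Sato cannot reach Varga, Rao, Lowe in two steps.
Novak reaches everyone (king).
Mori cannot reach Varga, Lowe in two steps.
Nkem reaches everyone (king).
Kings: Varga, Wren, Rao, Lowe, Novak, Nkem — 6.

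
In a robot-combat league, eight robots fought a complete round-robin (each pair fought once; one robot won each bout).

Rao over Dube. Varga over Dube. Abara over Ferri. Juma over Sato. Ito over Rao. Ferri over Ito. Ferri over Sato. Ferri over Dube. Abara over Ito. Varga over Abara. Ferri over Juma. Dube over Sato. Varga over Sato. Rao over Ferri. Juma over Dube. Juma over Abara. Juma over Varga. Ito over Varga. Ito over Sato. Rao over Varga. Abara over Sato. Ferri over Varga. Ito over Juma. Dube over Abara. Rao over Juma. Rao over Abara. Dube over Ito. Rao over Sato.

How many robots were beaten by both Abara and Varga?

Abara beat: Sato, Ferri, Ito.
Varga beat: Dube, Abara, Sato.
Both beat: Sato — 1.

1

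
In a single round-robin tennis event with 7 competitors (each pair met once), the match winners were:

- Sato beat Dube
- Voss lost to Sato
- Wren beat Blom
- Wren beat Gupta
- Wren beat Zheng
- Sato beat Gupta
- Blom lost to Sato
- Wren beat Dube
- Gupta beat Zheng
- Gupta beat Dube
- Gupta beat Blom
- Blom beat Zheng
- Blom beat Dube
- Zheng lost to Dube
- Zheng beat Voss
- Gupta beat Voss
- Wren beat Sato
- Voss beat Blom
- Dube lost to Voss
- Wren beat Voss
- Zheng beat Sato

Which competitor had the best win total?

Win totals: Sato 4, Zheng 2, Dube 1, Blom 2, Gupta 4, Voss 2, Wren 6.
Wren leads with 6 wins (next highest: 4).

Wren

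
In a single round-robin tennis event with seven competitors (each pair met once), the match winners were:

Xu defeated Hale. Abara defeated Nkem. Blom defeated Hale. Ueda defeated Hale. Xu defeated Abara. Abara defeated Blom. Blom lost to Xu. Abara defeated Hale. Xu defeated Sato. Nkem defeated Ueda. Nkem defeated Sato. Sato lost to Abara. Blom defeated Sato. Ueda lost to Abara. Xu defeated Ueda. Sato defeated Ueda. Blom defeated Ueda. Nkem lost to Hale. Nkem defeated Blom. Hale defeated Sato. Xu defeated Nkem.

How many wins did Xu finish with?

6

Xu's results: beat Abara, Hale, Sato, Nkem, Blom, Ueda; lost to no one.
That is 6 wins.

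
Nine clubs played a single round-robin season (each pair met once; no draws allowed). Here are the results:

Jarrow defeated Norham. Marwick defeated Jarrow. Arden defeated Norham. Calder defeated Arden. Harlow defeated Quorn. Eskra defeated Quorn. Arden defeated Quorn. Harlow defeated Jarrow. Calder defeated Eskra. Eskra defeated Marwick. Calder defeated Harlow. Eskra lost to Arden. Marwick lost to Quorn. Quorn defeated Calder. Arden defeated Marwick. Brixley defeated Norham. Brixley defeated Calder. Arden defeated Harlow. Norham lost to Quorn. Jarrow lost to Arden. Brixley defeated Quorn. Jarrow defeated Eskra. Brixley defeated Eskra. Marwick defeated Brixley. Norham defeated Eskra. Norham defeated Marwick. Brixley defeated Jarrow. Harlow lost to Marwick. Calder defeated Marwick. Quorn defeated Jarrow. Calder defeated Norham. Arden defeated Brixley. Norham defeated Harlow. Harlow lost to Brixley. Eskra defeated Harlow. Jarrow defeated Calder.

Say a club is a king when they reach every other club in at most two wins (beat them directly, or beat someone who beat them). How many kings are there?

Eskra cannot reach Arden in two steps.
Quorn reaches everyone (king).
Calder reaches everyone (king).
Norham cannot reach Calder, Arden in two steps.
Jarrow cannot reach Brixley in two steps.
Arden reaches everyone (king).
Marwick cannot reach Arden in two steps.
Harlow cannot reach Arden, Brixley in two steps.
Brixley reaches everyone (king).
Kings: Quorn, Calder, Arden, Brixley — 4.

4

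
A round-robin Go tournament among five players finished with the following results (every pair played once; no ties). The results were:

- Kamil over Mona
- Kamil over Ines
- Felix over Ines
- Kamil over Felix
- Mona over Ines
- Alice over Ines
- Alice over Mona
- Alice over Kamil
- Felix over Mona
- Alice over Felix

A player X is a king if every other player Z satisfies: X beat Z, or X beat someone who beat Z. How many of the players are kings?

1

Kamil cannot reach Alice in two steps.
Alice reaches everyone (king).
Ines cannot reach Kamil, Alice, Mona, Felix in two steps.
Mona cannot reach Kamil, Alice, Felix in two steps.
Felix cannot reach Kamil, Alice in two steps.
Kings: Alice — 1.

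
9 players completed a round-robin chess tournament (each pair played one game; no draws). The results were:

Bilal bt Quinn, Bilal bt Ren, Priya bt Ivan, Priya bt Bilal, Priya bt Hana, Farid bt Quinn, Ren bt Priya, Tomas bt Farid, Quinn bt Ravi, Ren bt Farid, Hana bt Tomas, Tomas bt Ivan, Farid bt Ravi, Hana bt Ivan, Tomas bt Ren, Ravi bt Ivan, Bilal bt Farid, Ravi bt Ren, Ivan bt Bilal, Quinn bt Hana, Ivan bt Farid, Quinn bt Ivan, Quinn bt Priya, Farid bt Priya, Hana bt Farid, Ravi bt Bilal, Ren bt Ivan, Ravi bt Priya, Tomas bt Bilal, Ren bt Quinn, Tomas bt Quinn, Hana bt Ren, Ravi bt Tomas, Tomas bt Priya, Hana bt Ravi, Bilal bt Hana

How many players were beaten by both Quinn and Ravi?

2

Quinn beat: Ravi, Priya, Hana, Ivan.
Ravi beat: Tomas, Ren, Bilal, Priya, Ivan.
Both beat: Priya, Ivan — 2.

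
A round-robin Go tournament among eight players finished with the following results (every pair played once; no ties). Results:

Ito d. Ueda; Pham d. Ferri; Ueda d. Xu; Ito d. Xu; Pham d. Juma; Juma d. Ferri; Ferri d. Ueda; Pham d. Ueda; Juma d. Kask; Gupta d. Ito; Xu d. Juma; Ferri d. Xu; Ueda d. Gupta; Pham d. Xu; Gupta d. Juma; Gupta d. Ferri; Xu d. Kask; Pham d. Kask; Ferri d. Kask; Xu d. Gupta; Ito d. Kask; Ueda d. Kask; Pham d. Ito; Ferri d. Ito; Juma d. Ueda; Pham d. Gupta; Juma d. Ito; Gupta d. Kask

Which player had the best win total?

Pham

Win totals: Juma 4, Xu 3, Gupta 4, Ferri 4, Ueda 3, Ito 3, Pham 7, Kask 0.
Pham leads with 7 wins (next highest: 4).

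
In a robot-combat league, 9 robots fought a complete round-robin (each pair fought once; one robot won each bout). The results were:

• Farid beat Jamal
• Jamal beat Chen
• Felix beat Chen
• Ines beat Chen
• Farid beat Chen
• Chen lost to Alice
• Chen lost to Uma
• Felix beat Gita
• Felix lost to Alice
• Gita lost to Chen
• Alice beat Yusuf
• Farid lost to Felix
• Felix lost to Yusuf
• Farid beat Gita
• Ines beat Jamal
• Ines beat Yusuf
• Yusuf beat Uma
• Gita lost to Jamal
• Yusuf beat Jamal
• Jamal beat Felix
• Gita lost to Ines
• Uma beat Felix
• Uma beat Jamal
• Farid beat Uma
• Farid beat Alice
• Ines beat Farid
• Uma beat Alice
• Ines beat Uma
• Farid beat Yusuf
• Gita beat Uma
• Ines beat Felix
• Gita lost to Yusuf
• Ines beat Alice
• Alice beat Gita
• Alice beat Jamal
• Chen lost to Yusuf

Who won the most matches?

Win totals: Gita 1, Jamal 3, Ines 8, Alice 5, Chen 1, Felix 3, Yusuf 5, Uma 4, Farid 6.
Ines leads with 8 wins (next highest: 6).

Ines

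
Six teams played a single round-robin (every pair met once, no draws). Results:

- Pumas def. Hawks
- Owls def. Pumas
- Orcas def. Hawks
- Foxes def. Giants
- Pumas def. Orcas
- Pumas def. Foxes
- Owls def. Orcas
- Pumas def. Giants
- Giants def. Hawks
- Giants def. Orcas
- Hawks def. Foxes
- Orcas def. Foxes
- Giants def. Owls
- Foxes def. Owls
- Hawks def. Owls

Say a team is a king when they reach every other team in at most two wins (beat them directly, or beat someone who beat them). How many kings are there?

Foxes reaches everyone (king).
Hawks reaches everyone (king).
Orcas cannot reach Pumas in two steps.
Owls reaches everyone (king).
Pumas reaches everyone (king).
Giants reaches everyone (king).
Kings: Foxes, Hawks, Owls, Pumas, Giants — 5.

5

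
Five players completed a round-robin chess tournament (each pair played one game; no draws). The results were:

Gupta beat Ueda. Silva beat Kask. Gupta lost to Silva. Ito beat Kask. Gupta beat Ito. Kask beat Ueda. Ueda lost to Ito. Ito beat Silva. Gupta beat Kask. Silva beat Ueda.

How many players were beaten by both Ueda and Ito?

Ueda beat: no one.
Ito beat: Kask, Silva, Ueda.
No one was beaten by both.

0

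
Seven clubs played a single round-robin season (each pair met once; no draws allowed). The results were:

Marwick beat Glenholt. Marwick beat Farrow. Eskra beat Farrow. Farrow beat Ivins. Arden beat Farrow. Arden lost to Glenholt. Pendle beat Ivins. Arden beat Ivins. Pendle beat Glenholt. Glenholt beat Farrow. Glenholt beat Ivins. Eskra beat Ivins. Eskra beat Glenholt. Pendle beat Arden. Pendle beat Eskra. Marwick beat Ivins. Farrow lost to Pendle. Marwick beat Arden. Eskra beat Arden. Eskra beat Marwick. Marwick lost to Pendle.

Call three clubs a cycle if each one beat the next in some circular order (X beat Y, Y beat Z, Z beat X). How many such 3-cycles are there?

0

Win totals: Glenholt 3, Eskra 5, Marwick 4, Farrow 1, Ivins 0, Pendle 6, Arden 2.
A club with w wins dominates both others in C(w,2) triples; summing gives 3 + 10 + 6 + 0 + 0 + 15 + 1 = 35 transitive triples.
Total triples C(7,3) = 35, so cyclic triples = 35 − 35 = 0.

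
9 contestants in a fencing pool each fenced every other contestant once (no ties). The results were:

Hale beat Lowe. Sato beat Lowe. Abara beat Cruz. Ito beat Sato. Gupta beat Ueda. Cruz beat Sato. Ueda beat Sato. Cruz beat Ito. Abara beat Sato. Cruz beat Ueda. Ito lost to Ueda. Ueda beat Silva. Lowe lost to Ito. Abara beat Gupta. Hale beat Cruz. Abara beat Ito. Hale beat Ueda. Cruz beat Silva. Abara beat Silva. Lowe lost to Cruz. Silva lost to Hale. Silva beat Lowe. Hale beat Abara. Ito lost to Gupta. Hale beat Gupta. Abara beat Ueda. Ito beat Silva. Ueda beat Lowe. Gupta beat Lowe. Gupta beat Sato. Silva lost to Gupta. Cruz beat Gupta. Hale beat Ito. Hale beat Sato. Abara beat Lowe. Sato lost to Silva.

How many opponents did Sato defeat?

Sato's results: beat Lowe; lost to Silva, Gupta, Ito, Hale, Cruz, Ueda, Abara.
That is 1 win.

1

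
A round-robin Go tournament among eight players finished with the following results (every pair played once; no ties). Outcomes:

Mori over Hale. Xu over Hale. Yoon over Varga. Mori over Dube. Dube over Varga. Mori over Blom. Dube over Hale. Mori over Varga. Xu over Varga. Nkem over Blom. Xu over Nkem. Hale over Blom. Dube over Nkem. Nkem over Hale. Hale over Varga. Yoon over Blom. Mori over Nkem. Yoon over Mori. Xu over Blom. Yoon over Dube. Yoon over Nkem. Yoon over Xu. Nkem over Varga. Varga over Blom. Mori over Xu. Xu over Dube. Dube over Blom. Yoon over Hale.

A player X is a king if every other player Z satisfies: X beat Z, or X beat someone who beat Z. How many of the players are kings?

Hale cannot reach Nkem, Xu, Yoon, Mori, Dube in two steps.
Nkem cannot reach Xu, Yoon, Mori, Dube in two steps.
Xu cannot reach Yoon, Mori in two steps.
Varga cannot reach Hale, Nkem, Xu, Yoon, Mori, Dube in two steps.
Yoon reaches everyone (king).
Mori cannot reach Yoon in two steps.
Dube cannot reach Xu, Yoon, Mori in two steps.
Blom cannot reach Hale, Nkem, Xu, Varga, Yoon, Mori, Dube in two steps.
Kings: Yoon — 1.

1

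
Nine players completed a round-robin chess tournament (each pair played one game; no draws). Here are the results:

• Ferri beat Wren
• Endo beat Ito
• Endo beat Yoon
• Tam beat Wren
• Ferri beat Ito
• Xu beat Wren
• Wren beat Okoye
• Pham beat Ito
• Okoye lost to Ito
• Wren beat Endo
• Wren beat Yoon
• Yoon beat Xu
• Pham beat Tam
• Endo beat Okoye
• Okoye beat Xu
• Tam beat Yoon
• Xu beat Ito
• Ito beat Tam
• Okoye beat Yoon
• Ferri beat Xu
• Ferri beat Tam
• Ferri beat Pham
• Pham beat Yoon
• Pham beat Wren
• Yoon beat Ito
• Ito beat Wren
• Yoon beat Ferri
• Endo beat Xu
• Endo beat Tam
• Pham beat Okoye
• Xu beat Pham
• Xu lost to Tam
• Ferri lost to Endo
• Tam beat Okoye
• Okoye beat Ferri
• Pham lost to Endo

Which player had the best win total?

Win totals: Xu 3, Ferri 5, Endo 7, Pham 5, Wren 3, Tam 4, Ito 3, Okoye 3, Yoon 3.
Endo leads with 7 wins (next highest: 5).

Endo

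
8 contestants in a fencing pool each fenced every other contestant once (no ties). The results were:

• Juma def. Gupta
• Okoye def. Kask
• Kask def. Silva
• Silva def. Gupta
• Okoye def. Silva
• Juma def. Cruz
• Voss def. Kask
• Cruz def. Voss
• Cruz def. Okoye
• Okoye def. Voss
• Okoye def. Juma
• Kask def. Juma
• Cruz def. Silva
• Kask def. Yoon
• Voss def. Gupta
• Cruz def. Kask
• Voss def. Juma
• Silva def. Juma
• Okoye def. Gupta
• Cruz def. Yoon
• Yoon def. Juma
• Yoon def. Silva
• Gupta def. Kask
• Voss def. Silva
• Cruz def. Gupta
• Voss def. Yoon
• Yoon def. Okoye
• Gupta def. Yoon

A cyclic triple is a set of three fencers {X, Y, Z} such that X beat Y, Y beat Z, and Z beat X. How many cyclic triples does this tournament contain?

12

Win totals: Voss 5, Cruz 6, Yoon 3, Silva 2, Gupta 2, Kask 3, Juma 2, Okoye 5.
A fencer with w wins dominates both others in C(w,2) triples; summing gives 10 + 15 + 3 + 1 + 1 + 3 + 1 + 10 = 44 transitive triples.
Total triples C(8,3) = 56, so cyclic triples = 56 − 44 = 12.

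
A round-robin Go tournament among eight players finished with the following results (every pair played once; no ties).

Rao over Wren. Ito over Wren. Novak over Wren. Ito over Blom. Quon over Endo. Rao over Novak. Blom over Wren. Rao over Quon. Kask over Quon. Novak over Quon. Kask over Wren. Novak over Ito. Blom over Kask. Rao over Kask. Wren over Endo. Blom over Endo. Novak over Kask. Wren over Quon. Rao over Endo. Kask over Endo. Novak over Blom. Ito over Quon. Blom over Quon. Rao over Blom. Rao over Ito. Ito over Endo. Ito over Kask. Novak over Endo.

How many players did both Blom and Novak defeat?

4

Blom beat: Endo, Wren, Quon, Kask.
Novak beat: Endo, Blom, Wren, Quon, Ito, Kask.
Both beat: Endo, Wren, Quon, Kask — 4.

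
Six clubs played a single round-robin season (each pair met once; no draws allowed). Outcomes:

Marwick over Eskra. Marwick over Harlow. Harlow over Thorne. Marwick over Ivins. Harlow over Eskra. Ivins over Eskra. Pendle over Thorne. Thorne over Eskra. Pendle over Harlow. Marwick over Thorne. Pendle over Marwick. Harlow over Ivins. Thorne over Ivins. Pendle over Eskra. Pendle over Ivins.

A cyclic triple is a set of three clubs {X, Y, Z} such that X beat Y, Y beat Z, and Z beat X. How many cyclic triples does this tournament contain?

Of the C(6,3) = 20 triples, the cyclic ones are: none.
That is 0.

0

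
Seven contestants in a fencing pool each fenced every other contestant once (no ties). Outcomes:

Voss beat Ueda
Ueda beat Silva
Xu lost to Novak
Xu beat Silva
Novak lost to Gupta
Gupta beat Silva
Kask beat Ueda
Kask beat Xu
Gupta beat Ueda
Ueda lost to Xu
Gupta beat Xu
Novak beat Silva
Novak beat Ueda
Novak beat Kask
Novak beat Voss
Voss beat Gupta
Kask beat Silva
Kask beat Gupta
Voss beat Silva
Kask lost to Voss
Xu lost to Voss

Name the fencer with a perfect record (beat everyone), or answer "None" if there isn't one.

None

Highest win total is Voss with 5 (out of 6 possible).
Voss lost to Novak, so no fencer went undefeated.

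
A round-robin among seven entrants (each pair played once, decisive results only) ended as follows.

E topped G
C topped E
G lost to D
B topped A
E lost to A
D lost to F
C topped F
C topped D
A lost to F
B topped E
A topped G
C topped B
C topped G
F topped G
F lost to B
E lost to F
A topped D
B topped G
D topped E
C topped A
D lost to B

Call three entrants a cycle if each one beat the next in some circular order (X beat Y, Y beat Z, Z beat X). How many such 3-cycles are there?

0

Win totals: A 3, B 5, C 6, D 2, E 1, F 4, G 0.
An entrant with w wins dominates both others in C(w,2) triples; summing gives 3 + 10 + 15 + 1 + 0 + 6 + 0 = 35 transitive triples.
Total triples C(7,3) = 35, so cyclic triples = 35 − 35 = 0.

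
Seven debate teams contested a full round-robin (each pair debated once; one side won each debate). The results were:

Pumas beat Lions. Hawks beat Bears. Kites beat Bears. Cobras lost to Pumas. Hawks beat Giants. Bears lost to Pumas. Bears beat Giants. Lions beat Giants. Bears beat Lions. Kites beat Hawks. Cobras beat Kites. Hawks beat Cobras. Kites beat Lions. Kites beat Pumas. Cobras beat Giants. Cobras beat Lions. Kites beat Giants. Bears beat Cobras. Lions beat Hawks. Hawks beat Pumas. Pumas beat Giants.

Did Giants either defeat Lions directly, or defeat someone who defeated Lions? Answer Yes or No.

Giants did not beat Lions directly.
Giants beat no one, so there is no intermediate team.

No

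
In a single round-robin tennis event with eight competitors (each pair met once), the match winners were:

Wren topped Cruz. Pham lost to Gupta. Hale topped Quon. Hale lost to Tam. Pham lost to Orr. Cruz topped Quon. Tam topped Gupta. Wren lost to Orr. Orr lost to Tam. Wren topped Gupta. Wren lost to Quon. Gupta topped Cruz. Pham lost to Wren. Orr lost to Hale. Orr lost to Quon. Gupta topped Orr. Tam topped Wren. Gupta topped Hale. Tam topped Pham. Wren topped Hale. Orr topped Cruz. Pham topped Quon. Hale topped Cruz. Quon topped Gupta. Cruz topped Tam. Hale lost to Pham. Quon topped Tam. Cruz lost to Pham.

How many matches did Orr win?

Orr's results: beat Cruz, Wren, Pham; lost to Quon, Hale, Gupta, Tam.
That is 3 wins.

3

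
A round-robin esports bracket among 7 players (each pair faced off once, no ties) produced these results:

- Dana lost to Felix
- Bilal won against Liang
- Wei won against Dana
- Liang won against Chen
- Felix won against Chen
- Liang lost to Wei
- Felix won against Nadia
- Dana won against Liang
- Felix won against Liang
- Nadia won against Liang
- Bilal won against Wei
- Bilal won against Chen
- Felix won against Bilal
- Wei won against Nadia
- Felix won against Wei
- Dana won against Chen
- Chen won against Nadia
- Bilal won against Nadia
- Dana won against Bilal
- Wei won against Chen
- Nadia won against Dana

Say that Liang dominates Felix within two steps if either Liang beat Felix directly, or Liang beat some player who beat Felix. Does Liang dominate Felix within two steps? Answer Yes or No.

Liang did not beat Felix directly.
Liang beat Chen, but each of them lost to Felix. No two-step path.

No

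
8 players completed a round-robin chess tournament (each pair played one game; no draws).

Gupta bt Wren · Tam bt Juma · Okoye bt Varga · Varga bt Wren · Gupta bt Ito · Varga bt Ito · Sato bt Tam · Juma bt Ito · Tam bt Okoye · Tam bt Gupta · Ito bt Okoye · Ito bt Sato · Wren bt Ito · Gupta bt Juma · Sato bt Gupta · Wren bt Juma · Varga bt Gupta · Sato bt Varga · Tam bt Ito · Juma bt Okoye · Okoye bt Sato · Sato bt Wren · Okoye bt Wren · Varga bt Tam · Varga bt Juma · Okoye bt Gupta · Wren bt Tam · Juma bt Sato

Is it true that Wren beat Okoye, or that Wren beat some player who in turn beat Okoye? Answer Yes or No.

Yes

Wren did not beat Okoye directly.
Wren beat Juma, Tam, Ito. Of those, Juma beat Okoye.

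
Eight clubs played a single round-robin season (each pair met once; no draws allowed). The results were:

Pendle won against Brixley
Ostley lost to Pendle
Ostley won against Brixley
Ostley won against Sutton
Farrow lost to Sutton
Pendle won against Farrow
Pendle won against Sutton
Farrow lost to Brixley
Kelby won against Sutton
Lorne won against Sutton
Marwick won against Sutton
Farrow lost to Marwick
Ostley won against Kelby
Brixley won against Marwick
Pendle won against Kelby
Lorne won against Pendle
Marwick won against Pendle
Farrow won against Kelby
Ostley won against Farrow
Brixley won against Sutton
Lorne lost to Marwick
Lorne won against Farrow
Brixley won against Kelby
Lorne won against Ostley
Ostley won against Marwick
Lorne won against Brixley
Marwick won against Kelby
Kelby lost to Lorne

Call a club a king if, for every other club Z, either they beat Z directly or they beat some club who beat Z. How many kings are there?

3

Brixley cannot reach Ostley in two steps.
Pendle cannot reach Lorne in two steps.
Farrow cannot reach Brixley, Pendle, Lorne, Ostley, Marwick in two steps.
Kelby cannot reach Brixley, Pendle, Lorne, Ostley, Marwick in two steps.
Lorne reaches everyone (king).
Ostley reaches everyone (king).
Sutton cannot reach Brixley, Pendle, Lorne, Ostley, Marwick in two steps.
Marwick reaches everyone (king).
Kings: Lorne, Ostley, Marwick — 3.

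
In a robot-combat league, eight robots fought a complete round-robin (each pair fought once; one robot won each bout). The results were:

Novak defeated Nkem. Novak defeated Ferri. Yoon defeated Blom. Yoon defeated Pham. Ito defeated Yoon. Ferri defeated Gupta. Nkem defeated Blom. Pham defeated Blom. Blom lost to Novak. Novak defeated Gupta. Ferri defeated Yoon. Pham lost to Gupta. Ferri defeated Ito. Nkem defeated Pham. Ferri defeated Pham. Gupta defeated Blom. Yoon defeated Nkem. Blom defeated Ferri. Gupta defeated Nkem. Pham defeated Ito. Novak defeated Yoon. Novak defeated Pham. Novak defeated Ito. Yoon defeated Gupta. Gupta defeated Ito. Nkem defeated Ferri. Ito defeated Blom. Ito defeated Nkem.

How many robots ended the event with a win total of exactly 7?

1

Win totals: Yoon 4, Gupta 4, Blom 1, Novak 7, Ferri 4, Nkem 3, Ito 3, Pham 2.
Exactly 7: Novak — 1 robot.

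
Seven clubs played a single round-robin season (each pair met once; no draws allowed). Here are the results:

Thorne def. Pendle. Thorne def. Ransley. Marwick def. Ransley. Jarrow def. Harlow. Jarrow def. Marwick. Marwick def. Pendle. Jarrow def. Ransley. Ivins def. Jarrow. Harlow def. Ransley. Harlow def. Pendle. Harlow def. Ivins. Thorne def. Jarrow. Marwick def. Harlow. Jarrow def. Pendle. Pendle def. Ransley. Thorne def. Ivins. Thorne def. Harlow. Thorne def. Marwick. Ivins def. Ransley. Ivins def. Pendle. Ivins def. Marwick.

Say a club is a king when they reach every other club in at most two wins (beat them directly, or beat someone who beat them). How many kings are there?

Thorne reaches everyone (king).
Marwick cannot reach Thorne, Jarrow in two steps.
Harlow cannot reach Thorne in two steps.
Ransley cannot reach Thorne, Marwick, Harlow, Jarrow, Pendle, Ivins in two steps.
Jarrow cannot reach Thorne in two steps.
Pendle cannot reach Thorne, Marwick, Harlow, Jarrow, Ivins in two steps.
Ivins cannot reach Thorne in two steps.
Kings: Thorne — 1.

1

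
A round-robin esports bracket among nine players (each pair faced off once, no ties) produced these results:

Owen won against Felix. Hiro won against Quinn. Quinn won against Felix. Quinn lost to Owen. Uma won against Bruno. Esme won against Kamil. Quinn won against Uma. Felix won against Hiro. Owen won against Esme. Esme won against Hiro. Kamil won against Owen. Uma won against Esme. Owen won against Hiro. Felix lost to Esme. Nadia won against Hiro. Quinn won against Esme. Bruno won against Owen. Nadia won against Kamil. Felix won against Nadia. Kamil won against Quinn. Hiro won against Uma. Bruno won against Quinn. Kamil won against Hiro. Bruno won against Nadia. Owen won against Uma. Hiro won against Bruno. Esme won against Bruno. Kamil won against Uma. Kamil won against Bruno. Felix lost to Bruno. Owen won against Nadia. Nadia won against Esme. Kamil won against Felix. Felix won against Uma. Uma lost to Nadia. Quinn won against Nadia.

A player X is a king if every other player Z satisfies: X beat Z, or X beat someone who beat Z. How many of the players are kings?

6

Nadia reaches everyone (king).
Felix cannot reach Owen in two steps.
Owen reaches everyone (king).
Kamil reaches everyone (king).
Quinn cannot reach Owen in two steps.
Esme reaches everyone (king).
Bruno reaches everyone (king).
Uma reaches everyone (king).
Hiro cannot reach Kamil in two steps.
Kings: Nadia, Owen, Kamil, Esme, Bruno, Uma — 6.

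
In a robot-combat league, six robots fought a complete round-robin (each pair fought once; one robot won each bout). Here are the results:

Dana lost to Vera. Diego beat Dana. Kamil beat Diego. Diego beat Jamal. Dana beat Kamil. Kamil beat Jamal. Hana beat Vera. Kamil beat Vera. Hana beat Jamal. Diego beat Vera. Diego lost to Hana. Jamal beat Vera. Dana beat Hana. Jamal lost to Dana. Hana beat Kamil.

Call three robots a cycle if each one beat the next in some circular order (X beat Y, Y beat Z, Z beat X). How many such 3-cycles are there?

Of the C(6,3) = 20 triples, the cyclic ones are: {Hana, Vera, Dana}; {Hana, Diego, Dana}; {Vera, Dana, Jamal}; {Vera, Dana, Kamil}; {Diego, Dana, Kamil}.
That is 5.

5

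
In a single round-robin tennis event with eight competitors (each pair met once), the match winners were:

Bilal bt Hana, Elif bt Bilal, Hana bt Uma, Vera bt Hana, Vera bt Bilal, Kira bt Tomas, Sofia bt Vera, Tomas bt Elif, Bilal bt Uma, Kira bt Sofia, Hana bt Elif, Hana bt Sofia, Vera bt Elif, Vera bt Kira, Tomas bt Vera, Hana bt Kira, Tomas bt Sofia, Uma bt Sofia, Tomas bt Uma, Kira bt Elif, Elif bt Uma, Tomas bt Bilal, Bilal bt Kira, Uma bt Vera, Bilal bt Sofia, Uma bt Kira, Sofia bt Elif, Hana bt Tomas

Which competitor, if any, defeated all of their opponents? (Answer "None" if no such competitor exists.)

None

Highest win total is Tomas with 5 (out of 7 possible).
Tomas lost to Hana, Kira, so no competitor went undefeated.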